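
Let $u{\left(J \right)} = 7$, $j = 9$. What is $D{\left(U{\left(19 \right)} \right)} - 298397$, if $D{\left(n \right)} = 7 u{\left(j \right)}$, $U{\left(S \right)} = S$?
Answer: $-298348$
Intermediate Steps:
$D{\left(n \right)} = 49$ ($D{\left(n \right)} = 7 \cdot 7 = 49$)
$D{\left(U{\left(19 \right)} \right)} - 298397 = 49 - 298397 = -298348$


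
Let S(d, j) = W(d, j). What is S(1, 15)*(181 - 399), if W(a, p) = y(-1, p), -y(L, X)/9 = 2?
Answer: 3924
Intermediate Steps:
y(L, X) = -18 (y(L, X) = -9*2 = -18)
W(a, p) = -18
S(d, j) = -18
S(1, 15)*(181 - 399) = -18*(181 - 399) = -18*(-218) = 3924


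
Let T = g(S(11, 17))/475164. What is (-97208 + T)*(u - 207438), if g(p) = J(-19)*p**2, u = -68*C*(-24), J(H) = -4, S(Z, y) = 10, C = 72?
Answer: 346169025256184/39597 ≈ 8.7423e+9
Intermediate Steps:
u = 117504 (u = -68*72*(-24) = -4896*(-24) = 117504)
g(p) = -4*p**2
T = -100/118791 (T = -4*10**2/475164 = -4*100*(1/475164) = -400*1/475164 = -100/118791 ≈ -0.00084182)
(-97208 + T)*(u - 207438) = (-97208 - 100/118791)*(117504 - 207438) = -11547435628/118791*(-89934) = 346169025256184/39597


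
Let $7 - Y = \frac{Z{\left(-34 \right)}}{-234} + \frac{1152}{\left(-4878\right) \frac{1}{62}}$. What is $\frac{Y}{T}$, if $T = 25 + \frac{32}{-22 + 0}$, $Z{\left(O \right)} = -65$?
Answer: $\frac{1146365}{1263402} \approx 0.90736$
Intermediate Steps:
$Y = \frac{104215}{4878}$ ($Y = 7 - \left(- \frac{65}{-234} + \frac{1152}{\left(-4878\right) \frac{1}{62}}\right) = 7 - \left(\left(-65\right) \left(- \frac{1}{234}\right) + \frac{1152}{\left(-4878\right) \frac{1}{62}}\right) = 7 - \left(\frac{5}{18} + \frac{1152}{- \frac{2439}{31}}\right) = 7 - \left(\frac{5}{18} + 1152 \left(- \frac{31}{2439}\right)\right) = 7 - \left(\frac{5}{18} - \frac{3968}{271}\right) = 7 - - \frac{70069}{4878} = 7 + \frac{70069}{4878} = \frac{104215}{4878} \approx 21.364$)
$T = \frac{259}{11}$ ($T = 25 + \frac{32}{-22} = 25 + 32 \left(- \frac{1}{22}\right) = 25 - \frac{16}{11} = \frac{259}{11} \approx 23.545$)
$\frac{Y}{T} = \frac{104215}{4878 \cdot \frac{259}{11}} = \frac{104215}{4878} \cdot \frac{11}{259} = \frac{1146365}{1263402}$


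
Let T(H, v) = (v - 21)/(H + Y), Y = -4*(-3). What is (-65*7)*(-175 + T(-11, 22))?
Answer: 79170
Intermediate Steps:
Y = 12
T(H, v) = (-21 + v)/(12 + H) (T(H, v) = (v - 21)/(H + 12) = (-21 + v)/(12 + H))
(-65*7)*(-175 + T(-11, 22)) = (-65*7)*(-175 + (-21 + 22)/(12 - 11)) = -455*(-175 + 1/1) = -455*(-175 + 1*1) = -455*(-175 + 1) = -455*(-174) = 79170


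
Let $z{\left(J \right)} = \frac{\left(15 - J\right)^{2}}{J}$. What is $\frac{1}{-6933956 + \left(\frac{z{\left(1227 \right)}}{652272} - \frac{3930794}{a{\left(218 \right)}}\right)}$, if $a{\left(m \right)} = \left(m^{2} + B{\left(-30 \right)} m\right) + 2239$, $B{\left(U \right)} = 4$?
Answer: $- \frac{281424317135}{1951405678791511819} \approx -1.4422 \cdot 10^{-7}$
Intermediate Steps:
$z{\left(J \right)} = \frac{\left(15 - J\right)^{2}}{J}$
$a{\left(m \right)} = 2239 + m^{2} + 4 m$ ($a{\left(m \right)} = \left(m^{2} + 4 m\right) + 2239 = 2239 + m^{2} + 4 m$)
$\frac{1}{-6933956 + \left(\frac{z{\left(1227 \right)}}{652272} - \frac{3930794}{a{\left(218 \right)}}\right)} = \frac{1}{-6933956 + \left(\frac{\frac{1}{1227} \left(-15 + 1227\right)^{2}}{652272} - \frac{3930794}{2239 + 218^{2} + 4 \cdot 218}\right)} = \frac{1}{-6933956 + \left(\frac{1212^{2}}{1227} \cdot \frac{1}{652272} - \frac{3930794}{2239 + 47524 + 872}\right)} = \frac{1}{-6933956 - \left(\frac{3930794}{50635} - \frac{1}{1227} \cdot 1468944 \cdot \frac{1}{652272}\right)} = \frac{1}{-6933956 + \left(\frac{489648}{409} \cdot \frac{1}{652272} - \frac{3930794}{50635}\right)} = \frac{1}{-6933956 + \left(\frac{10201}{5557901} - \frac{3930794}{50635}\right)} = \frac{1}{-6933956 - \frac{21846447375759}{281424317135}} = \frac{1}{- \frac{1951405678791511819}{281424317135}} = - \frac{281424317135}{1951405678791511819}$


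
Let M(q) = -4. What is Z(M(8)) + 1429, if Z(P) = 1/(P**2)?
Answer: 22865/16 ≈ 1429.1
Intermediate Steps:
Z(P) = P**(-2)
Z(M(8)) + 1429 = (-4)**(-2) + 1429 = 1/16 + 1429 = 22865/16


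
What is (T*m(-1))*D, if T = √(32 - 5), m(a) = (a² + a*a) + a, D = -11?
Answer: -33*√3 ≈ -57.158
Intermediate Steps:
m(a) = a + 2*a² (m(a) = (a² + a²) + a = 2*a² + a = a + 2*a²)
T = 3*√3 (T = √27 = 3*√3 ≈ 5.1962)
(T*m(-1))*D = ((3*√3)*(-(1 + 2*(-1))))*(-11) = ((3*√3)*(-(1 - 2)))*(-11) = ((3*√3)*(-1*(-1)))*(-11) = ((3*√3)*1)*(-11) = (3*√3)*(-11) = -33*√3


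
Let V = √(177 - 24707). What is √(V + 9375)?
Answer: √(9375 + I*√24530) ≈ 96.828 + 0.8088*I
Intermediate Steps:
V = I*√24530 (V = √(-24530) = I*√24530 ≈ 156.62*I)
√(V + 9375) = √(I*√24530 + 9375) = √(9375 + I*√24530)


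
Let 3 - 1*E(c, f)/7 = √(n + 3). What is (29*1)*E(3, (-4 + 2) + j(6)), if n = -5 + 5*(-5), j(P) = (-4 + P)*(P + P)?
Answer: 609 - 609*I*√3 ≈ 609.0 - 1054.8*I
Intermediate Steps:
j(P) = 2*P*(-4 + P) (j(P) = (-4 + P)*(2*P) = 2*P*(-4 + P))
n = -30 (n = -5 - 25 = -30)
E(c, f) = 21 - 21*I*√3 (E(c, f) = 21 - 7*√(-30 + 3) = 21 - 21*I*√3)
(29*1)*E(3, (-4 + 2) + j(6)) = (29*1)*(21 - 21*I*√3) = 29*(21 - 21*I*√3) = 609 - 609*I*√3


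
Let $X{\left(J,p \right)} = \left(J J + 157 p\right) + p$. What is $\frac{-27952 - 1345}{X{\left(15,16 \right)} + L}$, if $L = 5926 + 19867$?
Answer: $- \frac{29297}{28546} \approx -1.0263$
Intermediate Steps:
$X{\left(J,p \right)} = J^{2} + 158 p$ ($X{\left(J,p \right)} = \left(J^{2} + 157 p\right) + p = J^{2} + 158 p$)
$L = 25793$
$\frac{-27952 - 1345}{X{\left(15,16 \right)} + L} = \frac{-27952 - 1345}{\left(15^{2} + 158 \cdot 16\right) + 25793} = - \frac{29297}{\left(225 + 2528\right) + 25793} = - \frac{29297}{2753 + 25793} = - \frac{29297}{28546}$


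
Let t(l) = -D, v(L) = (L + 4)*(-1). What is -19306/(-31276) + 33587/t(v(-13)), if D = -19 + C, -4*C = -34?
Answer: 150095675/46914 ≈ 3199.4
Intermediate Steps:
C = 17/2 (C = -1/4*(-34) = 17/2 ≈ 8.5000)
v(L) = -4 - L (v(L) = (4 + L)*(-1) = -4 - L)
D = -21/2 (D = -19 + 17/2 = -21/2 ≈ -10.500)
t(l) = 21/2 (t(l) = -1*(-21/2) = 21/2)
-19306/(-31276) + 33587/t(v(-13)) = -19306/(-31276) + 33587/(21/2) = -19306*(-1/31276) + 33587*(2/21) = 1379/2234 + 67174/21 = 150095675/46914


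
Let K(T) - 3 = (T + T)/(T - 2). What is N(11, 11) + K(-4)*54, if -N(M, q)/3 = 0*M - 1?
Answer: 237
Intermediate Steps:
N(M, q) = 3 (N(M, q) = -3*(0*M - 1) = -3*(0 - 1) = -3*(-1) = 3)
K(T) = 3 + 2*T/(-2 + T) (K(T) = 3 + (T + T)/(T - 2) = 3 + (2*T)/(-2 + T) = 3 + 2*T/(-2 + T))
N(11, 11) + K(-4)*54 = 3 + ((-6 + 5*(-4))/(-2 - 4))*54 = 3 + ((-6 - 20)/(-6))*54 = 3 - ⅙*(-26)*54 = 3 + (13/3)*54 = 3 + 234 = 237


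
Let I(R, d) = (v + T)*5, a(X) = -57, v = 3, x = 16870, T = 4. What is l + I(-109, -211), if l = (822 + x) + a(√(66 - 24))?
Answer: 17670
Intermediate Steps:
I(R, d) = 35 (I(R, d) = (3 + 4)*5 = 7*5 = 35)
l = 17635 (l = (822 + 16870) - 57 = 17692 - 57 = 17635)
l + I(-109, -211) = 17635 + 35 = 17670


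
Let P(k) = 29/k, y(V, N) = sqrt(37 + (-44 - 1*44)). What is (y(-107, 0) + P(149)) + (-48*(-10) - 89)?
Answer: 58288/149 + I*sqrt(51) ≈ 391.19 + 7.1414*I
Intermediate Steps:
y(V, N) = I*sqrt(51) (y(V, N) = sqrt(37 + (-44 - 44)) = sqrt(37 - 88) = sqrt(-51) = I*sqrt(51))
(y(-107, 0) + P(149)) + (-48*(-10) - 89) = (I*sqrt(51) + 29/149) + (-48*(-10) - 89) = (I*sqrt(51) + 29*(1/149)) + (480 - 89) = (I*sqrt(51) + 29/149) + 391 = (29/149 + I*sqrt(51)) + 391 = 58288/149 + I*sqrt(51)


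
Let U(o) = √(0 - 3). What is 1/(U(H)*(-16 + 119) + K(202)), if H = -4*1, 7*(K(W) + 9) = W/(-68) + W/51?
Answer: -4516050/16265282917 - 52508988*I*√3/16265282917 ≈ -0.00027765 - 0.0055916*I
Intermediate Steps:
K(W) = -9 + W/1428 (K(W) = -9 + (W/(-68) + W/51)/7 = -9 + (W*(-1/68) + W*(1/51))/7 = -9 + (-W/68 + W/51)/7 = -9 + (W/204)/7 = -9 + W/1428)
H = -4
U(o) = I*√3 (U(o) = √(-3) = I*√3)
1/(U(H)*(-16 + 119) + K(202)) = 1/((I*√3)*(-16 + 119) + (-9 + (1/1428)*202)) = 1/((I*√3)*103 + (-9 + 101/714)) = 1/(103*I*√3 - 6325/714) = 1/(-6325/714 + 103*I*√3)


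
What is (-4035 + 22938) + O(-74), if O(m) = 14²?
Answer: 19099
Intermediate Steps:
O(m) = 196
(-4035 + 22938) + O(-74) = (-4035 + 22938) + 196 = 18903 + 196 = 19099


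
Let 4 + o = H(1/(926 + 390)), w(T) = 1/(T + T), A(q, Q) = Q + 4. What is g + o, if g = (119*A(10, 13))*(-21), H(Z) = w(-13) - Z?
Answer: -726868267/17108 ≈ -42487.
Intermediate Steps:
A(q, Q) = 4 + Q
w(T) = 1/(2*T)
H(Z) = -1/26 - Z (H(Z) = (1/2)/(-13) - Z = (1/2)*(-1/13) - Z = -1/26 - Z)
o = -69103/17108 (o = -4 + (-1/26 - 1/(926 + 390)) = -4 + (-1/26 - 1/1316) = -4 - 671/17108 = -69103/17108 ≈ -4.0392)
g = -42483 (g = (119*(4 + 13))*(-21) = (119*17)*(-21) = 2023*(-21) = -42483)
g + o = -42483 - 69103/17108 = -726868267/17108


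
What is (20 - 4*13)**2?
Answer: 1024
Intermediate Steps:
(20 - 4*13)**2 = (20 - 52)**2 = (-32)**2 = 1024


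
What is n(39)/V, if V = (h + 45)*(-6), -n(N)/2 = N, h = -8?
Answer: 13/37 ≈ 0.35135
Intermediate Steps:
n(N) = -2*N
V = -222 (V = (-8 + 45)*(-6) = 37*(-6) = -222)
n(39)/V = -2*39/(-222) = -78*(-1/222) = 13/37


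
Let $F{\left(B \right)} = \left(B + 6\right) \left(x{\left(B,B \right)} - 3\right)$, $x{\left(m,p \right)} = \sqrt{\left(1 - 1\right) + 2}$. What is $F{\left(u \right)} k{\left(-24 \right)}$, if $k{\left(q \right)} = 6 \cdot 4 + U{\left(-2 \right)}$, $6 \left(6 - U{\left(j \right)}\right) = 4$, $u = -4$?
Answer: $-176 + \frac{176 \sqrt{2}}{3} \approx -93.033$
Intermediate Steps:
$x{\left(m,p \right)} = \sqrt{2}$ ($x{\left(m,p \right)} = \sqrt{0 + 2} = \sqrt{2}$)
$U{\left(j \right)} = \frac{16}{3}$ ($U{\left(j \right)} = 6 - \frac{2}{3} = \frac{16}{3}$)
$k{\left(q \right)} = \frac{88}{3}$ ($k{\left(q \right)} = 6 \cdot 4 + \frac{16}{3} = 24 + \frac{16}{3} = \frac{88}{3}$)
$F{\left(B \right)} = \left(-3 + \sqrt{2}\right) \left(6 + B\right)$ ($F{\left(B \right)} = \left(B + 6\right) \left(\sqrt{2} - 3\right) = \left(6 + B\right) \left(-3 + \sqrt{2}\right) = \left(-3 + \sqrt{2}\right) \left(6 + B\right)$)
$F{\left(u \right)} k{\left(-24 \right)} = \left(-18 - -12 + 6 \sqrt{2} - 4 \sqrt{2}\right) \frac{88}{3} = \left(-18 + 12 + 6 \sqrt{2} - 4 \sqrt{2}\right) \frac{88}{3} = \left(-6 + 2 \sqrt{2}\right) \frac{88}{3} = -176 + \frac{176 \sqrt{2}}{3}$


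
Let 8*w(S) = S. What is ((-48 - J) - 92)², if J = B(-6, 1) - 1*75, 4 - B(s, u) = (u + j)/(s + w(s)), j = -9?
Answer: 3352561/729 ≈ 4598.9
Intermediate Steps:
w(S) = S/8
B(s, u) = 4 - 8*(-9 + u)/(9*s) (B(s, u) = 4 - (u - 9)/(s + s/8) = 4 - (-9 + u)/(9*s/8) = 4 - (-9 + u)*8/(9*s) = 4 - 8*(-9 + u)/(9*s))
J = -1949/27 (J = (4/9)*(18 - 2*1 + 9*(-6))/(-6) - 1*75 = (4/9)*(-⅙)*(18 - 2 - 54) - 75 = (4/9)*(-⅙)*(-38) - 75 = 76/27 - 75 = -1949/27 ≈ -72.185)
((-48 - J) - 92)² = ((-48 - 1*(-1949/27)) - 92)² = ((-48 + 1949/27) - 92)² = (653/27 - 92)² = (-1831/27)² = 3352561/729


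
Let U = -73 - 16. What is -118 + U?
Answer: -207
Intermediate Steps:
U = -89
-118 + U = -118 - 89 = -207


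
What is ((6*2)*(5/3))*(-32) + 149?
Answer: -491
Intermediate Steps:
((6*2)*(5/3))*(-32) + 149 = (12*(5*(⅓)))*(-32) + 149 = (12*(5/3))*(-32) + 149 = 20*(-32) + 149 = -640 + 149 = -491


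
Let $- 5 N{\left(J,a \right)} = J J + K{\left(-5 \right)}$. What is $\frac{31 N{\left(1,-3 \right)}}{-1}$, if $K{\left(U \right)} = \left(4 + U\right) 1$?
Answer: $0$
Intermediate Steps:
$K{\left(U \right)} = 4 + U$
$N{\left(J,a \right)} = \frac{1}{5} - \frac{J^{2}}{5}$ ($N{\left(J,a \right)} = - \frac{J J + \left(4 - 5\right)}{5} = - \frac{J^{2} - 1}{5} = - \frac{-1 + J^{2}}{5} = \frac{1}{5} - \frac{J^{2}}{5}$)
$\frac{31 N{\left(1,-3 \right)}}{-1} = \frac{31 \left(\frac{1}{5} - \frac{1^{2}}{5}\right)}{-1} = 31 \left(\frac{1}{5} - \frac{1}{5}\right) \left(-1\right) = 31 \cdot 0 \left(-1\right) = 0 \left(-1\right) = 0$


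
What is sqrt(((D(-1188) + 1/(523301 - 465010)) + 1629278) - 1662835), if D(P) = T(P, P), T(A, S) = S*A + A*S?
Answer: sqrt(9477022776496502)/58291 ≈ 1670.1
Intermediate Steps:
T(A, S) = 2*A*S (T(A, S) = A*S + A*S = 2*A*S)
D(P) = 2*P**2 (D(P) = 2*P*P = 2*P**2)
sqrt(((D(-1188) + 1/(523301 - 465010)) + 1629278) - 1662835) = sqrt(((2*(-1188)**2 + 1/(523301 - 465010)) + 1629278) - 1662835) = sqrt(((2*1411344 + 1/58291) + 1629278) - 1662835) = sqrt(((2822688 + 1/58291) + 1629278) - 1662835) = sqrt((164537306209/58291 + 1629278) - 1662835) = sqrt(259509550107/58291 - 1662835) = sqrt(162581235122/58291) = sqrt(9477022776496502)/58291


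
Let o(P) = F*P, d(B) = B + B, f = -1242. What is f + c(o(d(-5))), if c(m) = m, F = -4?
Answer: -1202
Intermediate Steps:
d(B) = 2*B
o(P) = -4*P
f + c(o(d(-5))) = -1242 - 8*(-5) = -1242 - 4*(-10) = -1242 + 40 = -1202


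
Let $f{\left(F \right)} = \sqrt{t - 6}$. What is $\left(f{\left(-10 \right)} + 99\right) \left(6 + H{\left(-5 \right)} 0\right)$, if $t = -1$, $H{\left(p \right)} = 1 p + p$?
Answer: $594 + 6 i \sqrt{7} \approx 594.0 + 15.875 i$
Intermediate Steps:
$H{\left(p \right)} = 2 p$ ($H{\left(p \right)} = p + p = 2 p$)
$f{\left(F \right)} = i \sqrt{7}$ ($f{\left(F \right)} = \sqrt{-1 - 6} = \sqrt{-7} = i \sqrt{7}$)
$\left(f{\left(-10 \right)} + 99\right) \left(6 + H{\left(-5 \right)} 0\right) = \left(i \sqrt{7} + 99\right) \left(6 + 2 \left(-5\right) 0\right) = \left(99 + i \sqrt{7}\right) \left(6 - 0\right) = \left(99 + i \sqrt{7}\right) \left(6 + 0\right) = \left(99 + i \sqrt{7}\right) 6 = 594 + 6 i \sqrt{7}$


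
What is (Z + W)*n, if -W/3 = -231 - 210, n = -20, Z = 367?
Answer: -33800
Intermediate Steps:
W = 1323 (W = -3*(-231 - 210) = -3*(-441) = 1323)
(Z + W)*n = (367 + 1323)*(-20) = 1690*(-20) = -33800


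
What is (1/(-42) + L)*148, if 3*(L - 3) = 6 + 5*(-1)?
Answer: 10286/21 ≈ 489.81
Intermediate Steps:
L = 10/3 (L = 3 + (6 + 5*(-1))/3 = 3 + (6 - 5)/3 = 3 + (1/3)*1 = 3 + 1/3 = 10/3 ≈ 3.3333)
(1/(-42) + L)*148 = (1/(-42) + 10/3)*148 = (-1/42 + 10/3)*148 = (139/42)*148 = 10286/21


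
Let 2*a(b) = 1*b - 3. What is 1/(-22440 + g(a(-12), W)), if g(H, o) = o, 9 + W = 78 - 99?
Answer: -1/22470 ≈ -4.4504e-5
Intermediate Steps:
W = -30 (W = -9 + (78 - 99) = -9 - 21 = -30)
a(b) = -3/2 + b/2 (a(b) = (1*b - 3)/2 = (b - 3)/2 = (-3 + b)/2 = -3/2 + b/2)
1/(-22440 + g(a(-12), W)) = 1/(-22440 - 30) = 1/(-22470) = -1/22470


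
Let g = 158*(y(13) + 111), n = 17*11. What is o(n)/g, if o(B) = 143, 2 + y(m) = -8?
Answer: 143/15958 ≈ 0.0089610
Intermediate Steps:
n = 187
y(m) = -10 (y(m) = -2 - 8 = -10)
g = 15958 (g = 158*(-10 + 111) = 158*101 = 15958)
o(n)/g = 143/15958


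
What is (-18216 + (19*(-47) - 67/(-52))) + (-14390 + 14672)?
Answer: -978937/52 ≈ -18826.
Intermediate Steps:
(-18216 + (19*(-47) - 67/(-52))) + (-14390 + 14672) = (-18216 + (-893 - 67*(-1/52))) + 282 = (-18216 + (-893 + 67/52)) + 282 = (-18216 - 46369/52) + 282 = -993601/52 + 282 = -978937/52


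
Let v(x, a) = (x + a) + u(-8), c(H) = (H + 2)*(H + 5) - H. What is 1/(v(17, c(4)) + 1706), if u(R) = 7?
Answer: 1/1780 ≈ 0.00056180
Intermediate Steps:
c(H) = -H + (2 + H)*(5 + H) (c(H) = (2 + H)*(5 + H) - H = -H + (2 + H)*(5 + H))
v(x, a) = 7 + a + x (v(x, a) = (x + a) + 7 = (a + x) + 7 = 7 + a + x)
1/(v(17, c(4)) + 1706) = 1/((7 + (10 + 4**2 + 6*4) + 17) + 1706) = 1/((7 + (10 + 16 + 24) + 17) + 1706) = 1/((7 + 50 + 17) + 1706) = 1/(74 + 1706) = 1/1780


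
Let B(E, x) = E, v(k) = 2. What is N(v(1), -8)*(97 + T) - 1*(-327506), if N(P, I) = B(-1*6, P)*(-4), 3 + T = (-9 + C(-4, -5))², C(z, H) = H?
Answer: 334466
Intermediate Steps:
T = 193 (T = -3 + (-9 - 5)² = -3 + (-14)² = -3 + 196 = 193)
N(P, I) = 24 (N(P, I) = -1*6*(-4) = -6*(-4) = 24)
N(v(1), -8)*(97 + T) - 1*(-327506) = 24*(97 + 193) - 1*(-327506) = 24*290 + 327506 = 6960 + 327506 = 334466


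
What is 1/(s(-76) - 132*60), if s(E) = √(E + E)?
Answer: -990/7840819 - I*√38/31363276 ≈ -0.00012626 - 1.9655e-7*I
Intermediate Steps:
s(E) = √2*√E (s(E) = √(2*E) = √2*√E)
1/(s(-76) - 132*60) = 1/(√2*√(-76) - 132*60) = 1/(√2*(2*I*√19) - 7920) = 1/(2*I*√38 - 7920) = 1/(-7920 + 2*I*√38)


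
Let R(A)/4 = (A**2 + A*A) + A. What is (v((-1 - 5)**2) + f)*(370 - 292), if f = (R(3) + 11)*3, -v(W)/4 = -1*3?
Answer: 23166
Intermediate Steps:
v(W) = 12 (v(W) = -(-4)*3 = -4*(-3) = 12)
R(A) = 4*A + 8*A**2 (R(A) = 4*((A**2 + A*A) + A) = 4*((A**2 + A**2) + A) = 4*(2*A**2 + A) = 4*(A + 2*A**2) = 4*A + 8*A**2)
f = 285 (f = (4*3*(1 + 2*3) + 11)*3 = (4*3*(1 + 6) + 11)*3 = (4*3*7 + 11)*3 = (84 + 11)*3 = 95*3 = 285)
(v((-1 - 5)**2) + f)*(370 - 292) = (12 + 285)*(370 - 292) = 297*78 = 23166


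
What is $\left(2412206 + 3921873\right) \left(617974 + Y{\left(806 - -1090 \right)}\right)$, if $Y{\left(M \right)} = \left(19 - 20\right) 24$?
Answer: $3914144118050$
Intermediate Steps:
$Y{\left(M \right)} = -24$ ($Y{\left(M \right)} = \left(-1\right) 24 = -24$)
$\left(2412206 + 3921873\right) \left(617974 + Y{\left(806 - -1090 \right)}\right) = \left(2412206 + 3921873\right) \left(617974 - 24\right) = 6334079 \cdot 617950 = 3914144118050$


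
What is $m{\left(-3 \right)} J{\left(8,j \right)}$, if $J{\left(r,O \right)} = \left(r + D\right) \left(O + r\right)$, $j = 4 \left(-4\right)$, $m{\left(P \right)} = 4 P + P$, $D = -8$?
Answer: $0$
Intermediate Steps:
$m{\left(P \right)} = 5 P$
$j = -16$
$J{\left(r,O \right)} = \left(-8 + r\right) \left(O + r\right)$ ($J{\left(r,O \right)} = \left(r - 8\right) \left(O + r\right) = \left(-8 + r\right) \left(O + r\right)$)
$m{\left(-3 \right)} J{\left(8,j \right)} = 5 \left(-3\right) \left(8^{2} - -128 - 64 - 128\right) = - 15 \left(64 + 128 - 64 - 128\right) = \left(-15\right) 0 = 0$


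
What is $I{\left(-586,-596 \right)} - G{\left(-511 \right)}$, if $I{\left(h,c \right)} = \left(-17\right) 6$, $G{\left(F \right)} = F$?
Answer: $409$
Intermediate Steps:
$I{\left(h,c \right)} = -102$
$I{\left(-586,-596 \right)} - G{\left(-511 \right)} = -102 - -511 = -102 + 511 = 409$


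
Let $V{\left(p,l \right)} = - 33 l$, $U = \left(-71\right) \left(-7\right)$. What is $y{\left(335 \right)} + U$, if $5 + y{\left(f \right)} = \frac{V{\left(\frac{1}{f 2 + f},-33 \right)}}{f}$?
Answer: $\frac{165909}{335} \approx 495.25$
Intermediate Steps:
$U = 497$
$y{\left(f \right)} = -5 + \frac{1089}{f}$ ($y{\left(f \right)} = -5 + \frac{\left(-33\right) \left(-33\right)}{f} = -5 + \frac{1089}{f}$)
$y{\left(335 \right)} + U = \left(-5 + \frac{1089}{335}\right) + 497 = - \frac{586}{335} + 497 = \frac{165909}{335}$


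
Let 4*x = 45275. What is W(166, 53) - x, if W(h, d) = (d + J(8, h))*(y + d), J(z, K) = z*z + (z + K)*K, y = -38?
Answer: 1694785/4 ≈ 4.2370e+5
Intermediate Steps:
J(z, K) = z² + K*(K + z) (J(z, K) = z² + (K + z)*K = z² + K*(K + z))
W(h, d) = (-38 + d)*(64 + d + h² + 8*h) (W(h, d) = (d + (h² + 8² + h*8))*(-38 + d) = (d + (h² + 64 + 8*h))*(-38 + d) = (d + (64 + h² + 8*h))*(-38 + d) = (64 + d + h² + 8*h)*(-38 + d) = (-38 + d)*(64 + d + h² + 8*h))
x = 45275/4 (x = (¼)*45275 = 45275/4 ≈ 11319.)
W(166, 53) - x = (-2432 + 53² - 304*166 - 38*53 - 38*166² + 53*(64 + 166² + 8*166)) - 1*45275/4 = (-2432 + 2809 - 50464 - 2014 - 38*27556 + 53*(64 + 27556 + 1328)) - 45275/4 = (-2432 + 2809 - 50464 - 2014 - 1047128 + 53*28948) - 45275/4 = (-2432 + 2809 - 50464 - 2014 - 1047128 + 1534244) - 45275/4 = 435015 - 45275/4 = 1694785/4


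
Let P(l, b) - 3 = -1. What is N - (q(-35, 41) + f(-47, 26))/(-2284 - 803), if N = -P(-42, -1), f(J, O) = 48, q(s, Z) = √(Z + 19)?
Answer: -2042/1029 + 2*√15/3087 ≈ -1.9819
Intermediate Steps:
P(l, b) = 2 (P(l, b) = 3 - 1 = 2)
q(s, Z) = √(19 + Z)
N = -2 (N = -1*2 = -2)
N - (q(-35, 41) + f(-47, 26))/(-2284 - 803) = -2 - (√(19 + 41) + 48)/(-2284 - 803) = -2 - (√60 + 48)/(-3087) = -2 - (2*√15 + 48)*(-1)/3087 = -2 - (48 + 2*√15)*(-1)/3087 = -2 - (-16/1029 - 2*√15/3087) = -2 + (16/1029 + 2*√15/3087) = -2042/1029 + 2*√15/3087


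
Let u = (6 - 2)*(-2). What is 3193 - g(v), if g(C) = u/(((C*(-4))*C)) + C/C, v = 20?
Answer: 638399/200 ≈ 3192.0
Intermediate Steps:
u = -8 (u = 4*(-2) = -8)
g(C) = 1 + 2/C² (g(C) = -8*(-1/(4*C²)) + C/C = -8*(-1/(4*C²)) + 1 = -(-2)/C² + 1 = 2/C² + 1 = 1 + 2/C²)
3193 - g(v) = 3193 - (1 + 2/20²) = 3193 - (1 + 2*(1/400)) = 3193 - (1 + 1/200) = 3193 - 1*201/200 = 3193 - 201/200 = 638399/200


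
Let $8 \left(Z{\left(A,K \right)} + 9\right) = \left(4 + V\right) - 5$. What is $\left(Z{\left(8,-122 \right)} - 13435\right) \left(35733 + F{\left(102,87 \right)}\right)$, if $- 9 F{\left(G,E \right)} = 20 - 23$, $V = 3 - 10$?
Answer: $- \frac{1441304000}{3} \approx -4.8043 \cdot 10^{8}$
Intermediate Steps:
$V = -7$
$F{\left(G,E \right)} = \frac{1}{3}$ ($F{\left(G,E \right)} = - \frac{20 - 23}{9} = \left(- \frac{1}{9}\right) \left(-3\right) = \frac{1}{3}$)
$Z{\left(A,K \right)} = -10$ ($Z{\left(A,K \right)} = -9 + \frac{\left(4 - 7\right) - 5}{8} = -9 + \frac{-3 - 5}{8} = -9 + \frac{1}{8} \left(-8\right) = -9 - 1 = -10$)
$\left(Z{\left(8,-122 \right)} - 13435\right) \left(35733 + F{\left(102,87 \right)}\right) = \left(-10 - 13435\right) \left(35733 + \frac{1}{3}\right) = \left(-13445\right) \frac{107200}{3} = - \frac{1441304000}{3}$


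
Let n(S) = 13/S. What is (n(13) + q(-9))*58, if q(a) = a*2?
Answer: -986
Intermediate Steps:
q(a) = 2*a
(n(13) + q(-9))*58 = (13/13 + 2*(-9))*58 = (13*(1/13) - 18)*58 = (1 - 18)*58 = -17*58 = -986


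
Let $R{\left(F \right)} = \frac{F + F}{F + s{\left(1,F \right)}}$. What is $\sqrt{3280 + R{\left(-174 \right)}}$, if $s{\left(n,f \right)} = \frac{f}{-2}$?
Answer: $2 \sqrt{821} \approx 57.306$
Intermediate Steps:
$s{\left(n,f \right)} = - \frac{f}{2}$ ($s{\left(n,f \right)} = f \left(- \frac{1}{2}\right) = - \frac{f}{2}$)
$R{\left(F \right)} = 4$ ($R{\left(F \right)} = \frac{F + F}{F - \frac{F}{2}} = \frac{2 F}{\frac{1}{2} F} = 2 F \frac{2}{F} = 4$)
$\sqrt{3280 + R{\left(-174 \right)}} = \sqrt{3280 + 4} = \sqrt{3284} = 2 \sqrt{821}$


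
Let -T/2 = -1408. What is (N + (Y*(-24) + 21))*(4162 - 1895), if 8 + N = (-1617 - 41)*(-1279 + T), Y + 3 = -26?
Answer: -5775493079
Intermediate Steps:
Y = -29 (Y = -3 - 26 = -29)
T = 2816 (T = -2*(-1408) = 2816)
N = -2548354 (N = -8 + (-1617 - 41)*(-1279 + 2816) = -8 - 1658*1537 = -8 - 2548346 = -2548354)
(N + (Y*(-24) + 21))*(4162 - 1895) = (-2548354 + (-29*(-24) + 21))*(4162 - 1895) = (-2548354 + (696 + 21))*2267 = (-2548354 + 717)*2267 = -2547637*2267 = -5775493079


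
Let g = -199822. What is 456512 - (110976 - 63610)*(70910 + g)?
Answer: 6106502304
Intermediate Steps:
456512 - (110976 - 63610)*(70910 + g) = 456512 - (110976 - 63610)*(70910 - 199822) = 456512 - 47366*(-128912) = 456512 - 1*(-6106045792) = 456512 + 6106045792 = 6106502304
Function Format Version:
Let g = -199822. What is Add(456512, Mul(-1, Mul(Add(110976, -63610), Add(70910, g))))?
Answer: 6106502304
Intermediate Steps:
Add(456512, Mul(-1, Mul(Add(110976, -63610), Add(70910, g)))) = Add(456512, Mul(-1, Mul(Add(110976, -63610), Add(70910, -199822)))) = Add(456512, Mul(-1, Mul(47366, -128912))) = Add(456512, Mul(-1, -6106045792)) = Add(456512, 6106045792) = 6106502304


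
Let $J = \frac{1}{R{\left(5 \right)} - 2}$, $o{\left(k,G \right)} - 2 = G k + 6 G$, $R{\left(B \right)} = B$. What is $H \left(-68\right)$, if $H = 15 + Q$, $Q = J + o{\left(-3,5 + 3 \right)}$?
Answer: $- \frac{8432}{3} \approx -2810.7$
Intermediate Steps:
$o{\left(k,G \right)} = 2 + 6 G + G k$ ($o{\left(k,G \right)} = 2 + \left(G k + 6 G\right) = 2 + \left(6 G + G k\right) = 2 + 6 G + G k$)
$J = \frac{1}{3}$ ($J = \frac{1}{5 - 2} = \frac{1}{3} \approx 0.33333$)
$Q = \frac{79}{3}$ ($Q = \frac{1}{3} + \left(2 + 6 \left(5 + 3\right) + \left(5 + 3\right) \left(-3\right)\right) = \frac{1}{3} + \left(2 + 6 \cdot 8 + 8 \left(-3\right)\right) = \frac{1}{3} + \left(2 + 48 - 24\right) = \frac{1}{3} + 26 = \frac{79}{3} \approx 26.333$)
$H = \frac{124}{3}$ ($H = 15 + \frac{79}{3} = \frac{124}{3} \approx 41.333$)
$H \left(-68\right) = \frac{124}{3} \left(-68\right) = - \frac{8432}{3}$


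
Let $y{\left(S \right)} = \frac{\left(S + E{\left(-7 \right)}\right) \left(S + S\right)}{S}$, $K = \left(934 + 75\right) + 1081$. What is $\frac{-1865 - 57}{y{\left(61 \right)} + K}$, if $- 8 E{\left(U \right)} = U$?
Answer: $- \frac{7688}{8855} \approx -0.86821$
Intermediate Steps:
$E{\left(U \right)} = - \frac{U}{8}$
$K = 2090$ ($K = 1009 + 1081 = 2090$)
$y{\left(S \right)} = \frac{7}{4} + 2 S$ ($y{\left(S \right)} = \frac{\left(S - - \frac{7}{8}\right) \left(S + S\right)}{S} = \frac{\left(S + \frac{7}{8}\right) 2 S}{S} = \frac{\left(\frac{7}{8} + S\right) 2 S}{S} = \frac{2 S \left(\frac{7}{8} + S\right)}{S} = \frac{7}{4} + 2 S$)
$\frac{-1865 - 57}{y{\left(61 \right)} + K} = \frac{-1865 - 57}{\left(\frac{7}{4} + 2 \cdot 61\right) + 2090} = - \frac{1922}{\left(\frac{7}{4} + 122\right) + 2090} = - \frac{1922}{\frac{495}{4} + 2090} = - \frac{1922}{\frac{8855}{4}} = \left(-1922\right) \frac{4}{8855} = - \frac{7688}{8855}$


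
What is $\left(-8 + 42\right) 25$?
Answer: $850$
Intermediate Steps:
$\left(-8 + 42\right) 25 = 34 \cdot 25 = 850$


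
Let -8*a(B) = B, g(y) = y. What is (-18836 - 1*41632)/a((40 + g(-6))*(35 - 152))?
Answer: -80624/663 ≈ -121.60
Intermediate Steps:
a(B) = -B/8
(-18836 - 1*41632)/a((40 + g(-6))*(35 - 152)) = (-18836 - 1*41632)/((-(40 - 6)*(35 - 152)/8)) = (-18836 - 41632)/((-17*(-117)/4)) = -60468/((-⅛*(-3978))) = -60468/1989/4 = -60468*4/1989 = -80624/663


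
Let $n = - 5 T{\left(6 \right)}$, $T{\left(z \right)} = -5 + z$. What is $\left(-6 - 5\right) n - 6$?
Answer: $49$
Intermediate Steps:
$n = -5$ ($n = - 5 \left(-5 + 6\right) = \left(-5\right) 1 = -5$)
$\left(-6 - 5\right) n - 6 = \left(-6 - 5\right) \left(-5\right) - 6 = \left(-11\right) \left(-5\right) - 6 = 55 - 6 = 49$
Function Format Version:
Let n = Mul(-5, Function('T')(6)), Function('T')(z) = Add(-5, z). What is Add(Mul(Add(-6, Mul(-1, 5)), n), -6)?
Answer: 49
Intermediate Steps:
n = -5 (n = Mul(-5, Add(-5, 6)) = Mul(-5, 1) = -5)
Add(Mul(Add(-6, Mul(-1, 5)), n), -6) = Add(Mul(Add(-6, Mul(-1, 5)), -5), -6) = Add(Mul(Add(-6, -5), -5), -6) = Add(Mul(-11, -5), -6) = Add(55, -6) = 49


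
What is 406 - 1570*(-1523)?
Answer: 2391516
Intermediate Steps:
406 - 1570*(-1523) = 406 + 2391110 = 2391516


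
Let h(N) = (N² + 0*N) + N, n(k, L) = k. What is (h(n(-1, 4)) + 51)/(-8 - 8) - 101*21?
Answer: -33987/16 ≈ -2124.2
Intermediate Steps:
h(N) = N + N² (h(N) = (N² + 0) + N = N² + N = N + N²)
(h(n(-1, 4)) + 51)/(-8 - 8) - 101*21 = (-(1 - 1) + 51)/(-8 - 8) - 101*21 = (-1*0 + 51)/(-16) - 2121 = (0 + 51)*(-1/16) - 2121 = 51*(-1/16) - 2121 = -51/16 - 2121 = -33987/16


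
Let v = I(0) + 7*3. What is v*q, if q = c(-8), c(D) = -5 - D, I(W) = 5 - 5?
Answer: 63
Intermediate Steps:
I(W) = 0
v = 21 (v = 0 + 7*3 = 0 + 21 = 21)
q = 3 (q = -5 - 1*(-8) = -5 + 8 = 3)
v*q = 21*3 = 63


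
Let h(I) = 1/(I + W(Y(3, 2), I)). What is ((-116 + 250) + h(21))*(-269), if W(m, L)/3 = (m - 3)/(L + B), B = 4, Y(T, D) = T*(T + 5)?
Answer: -21201773/588 ≈ -36057.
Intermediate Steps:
Y(T, D) = T*(5 + T)
W(m, L) = 3*(-3 + m)/(4 + L) (W(m, L) = 3*((m - 3)/(L + 4)) = 3*((-3 + m)/(4 + L)) = 3*(-3 + m)/(4 + L))
h(I) = 1/(I + 63/(4 + I)) (h(I) = 1/(I + 3*(-3 + 3*(5 + 3))/(4 + I)) = 1/(I + 3*(-3 + 3*8)/(4 + I)) = 1/(I + 3*(-3 + 24)/(4 + I)) = 1/(I + 3*21/(4 + I)) = 1/(I + 63/(4 + I)))
((-116 + 250) + h(21))*(-269) = ((-116 + 250) + (4 + 21)/(63 + 21*(4 + 21)))*(-269) = (134 + 25/(63 + 21*25))*(-269) = (134 + 25/(63 + 525))*(-269) = (134 + 25/588)*(-269) = (78817/588)*(-269) = -21201773/588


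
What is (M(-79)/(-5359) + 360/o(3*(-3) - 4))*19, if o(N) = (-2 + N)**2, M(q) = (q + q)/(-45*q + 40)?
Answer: 585677394/19265605 ≈ 30.400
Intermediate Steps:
M(q) = 2*q/(40 - 45*q) (M(q) = (2*q)/(40 - 45*q) = 2*q/(40 - 45*q))
(M(-79)/(-5359) + 360/o(3*(-3) - 4))*19 = (-2*(-79)/(-40 + 45*(-79))/(-5359) + 360/((-2 + (3*(-3) - 4))**2))*19 = (-2*(-79)/(-40 - 3555)*(-1/5359) + 360/((-2 + (-9 - 4))**2))*19 = (-2*(-79)/(-3595)*(-1/5359) + 360/((-2 - 13)**2))*19 = (-2*(-79)*(-1/3595)*(-1/5359) + 360/((-15)**2))*19 = (-158/3595*(-1/5359) + 360/225)*19 = (158/19265605 + 360*(1/225))*19 = (158/19265605 + 8/5)*19 = (30825126/19265605)*19 = 585677394/19265605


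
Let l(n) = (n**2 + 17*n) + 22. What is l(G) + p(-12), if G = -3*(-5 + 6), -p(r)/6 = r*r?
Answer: -884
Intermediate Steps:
p(r) = -6*r**2 (p(r) = -6*r*r = -6*r**2)
G = -3 (G = -3*1 = -3)
l(n) = 22 + n**2 + 17*n
l(G) + p(-12) = (22 + (-3)**2 + 17*(-3)) - 6*(-12)**2 = (22 + 9 - 51) - 6*144 = -20 - 864 = -884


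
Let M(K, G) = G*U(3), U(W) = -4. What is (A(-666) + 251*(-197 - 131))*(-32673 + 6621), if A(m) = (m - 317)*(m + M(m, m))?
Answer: 53311822824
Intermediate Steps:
M(K, G) = -4*G (M(K, G) = G*(-4) = -4*G)
A(m) = -3*m*(-317 + m) (A(m) = (m - 317)*(m - 4*m) = (-317 + m)*(-3*m) = -3*m*(-317 + m))
(A(-666) + 251*(-197 - 131))*(-32673 + 6621) = (3*(-666)*(317 - 1*(-666)) + 251*(-197 - 131))*(-32673 + 6621) = (3*(-666)*(317 + 666) + 251*(-328))*(-26052) = (3*(-666)*983 - 82328)*(-26052) = (-1964034 - 82328)*(-26052) = -2046362*(-26052) = 53311822824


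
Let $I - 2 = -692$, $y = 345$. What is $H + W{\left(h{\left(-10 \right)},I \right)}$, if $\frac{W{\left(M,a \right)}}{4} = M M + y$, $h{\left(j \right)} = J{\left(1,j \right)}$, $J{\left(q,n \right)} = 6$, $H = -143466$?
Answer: $-141942$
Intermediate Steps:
$I = -690$ ($I = 2 - 692 = -690$)
$h{\left(j \right)} = 6$
$W{\left(M,a \right)} = 1380 + 4 M^{2}$ ($W{\left(M,a \right)} = 4 \left(M M + 345\right) = 4 \left(M^{2} + 345\right) = 4 \left(345 + M^{2}\right) = 1380 + 4 M^{2}$)
$H + W{\left(h{\left(-10 \right)},I \right)} = -143466 + \left(1380 + 4 \cdot 6^{2}\right) = -143466 + \left(1380 + 4 \cdot 36\right) = -143466 + \left(1380 + 144\right) = -143466 + 1524 = -141942$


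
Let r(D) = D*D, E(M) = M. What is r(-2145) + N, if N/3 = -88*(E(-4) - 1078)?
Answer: 4886673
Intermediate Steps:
r(D) = D²
N = 285648 (N = 3*(-88*(-4 - 1078)) = 3*(-88*(-1082)) = 3*95216 = 285648)
r(-2145) + N = (-2145)² + 285648 = 4601025 + 285648 = 4886673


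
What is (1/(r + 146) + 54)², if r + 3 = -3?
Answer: 57168721/19600 ≈ 2916.8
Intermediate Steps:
r = -6 (r = -3 - 3 = -6)
(1/(r + 146) + 54)² = (1/(-6 + 146) + 54)² = (1/140 + 54)² = (7561/140)² = 57168721/19600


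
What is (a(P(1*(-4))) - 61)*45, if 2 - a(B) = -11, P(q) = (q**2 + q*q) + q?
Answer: -2160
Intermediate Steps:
P(q) = q + 2*q**2 (P(q) = (q**2 + q**2) + q = 2*q**2 + q = q + 2*q**2)
a(B) = 13 (a(B) = 2 - 1*(-11) = 2 + 11 = 13)
(a(P(1*(-4))) - 61)*45 = (13 - 61)*45 = -48*45 = -2160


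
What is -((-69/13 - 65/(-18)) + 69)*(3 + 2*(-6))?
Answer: 15749/26 ≈ 605.73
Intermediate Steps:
-((-69/13 - 65/(-18)) + 69)*(3 + 2*(-6)) = -((-69*1/13 - 65*(-1/18)) + 69)*(3 - 12) = -((-69/13 + 65/18) + 69)*(-9) = -(-397/234 + 69)*(-9) = -15749*(-9)/234 = -1*(-15749/26) = 15749/26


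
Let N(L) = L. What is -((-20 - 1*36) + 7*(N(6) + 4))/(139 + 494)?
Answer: -14/633 ≈ -0.022117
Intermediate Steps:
-((-20 - 1*36) + 7*(N(6) + 4))/(139 + 494) = -((-20 - 1*36) + 7*(6 + 4))/(139 + 494) = -((-20 - 36) + 7*10)/633 = -(-56 + 70)/633 = -14/633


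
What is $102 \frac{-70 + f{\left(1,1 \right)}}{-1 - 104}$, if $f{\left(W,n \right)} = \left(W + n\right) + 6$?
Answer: $\frac{2108}{35} \approx 60.229$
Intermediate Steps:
$f{\left(W,n \right)} = 6 + W + n$
$102 \frac{-70 + f{\left(1,1 \right)}}{-1 - 104} = 102 \frac{-70 + \left(6 + 1 + 1\right)}{-1 - 104} = 102 \frac{-70 + 8}{-105} = 102 \left(\left(-62\right) \left(- \frac{1}{105}\right)\right) = 102 \cdot \frac{62}{105} = \frac{2108}{35}$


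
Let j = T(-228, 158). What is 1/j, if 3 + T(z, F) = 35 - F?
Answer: -1/126 ≈ -0.0079365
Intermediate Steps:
T(z, F) = 32 - F (T(z, F) = -3 + (35 - F) = 32 - F)
j = -126 (j = 32 - 1*158 = 32 - 158 = -126)
1/j = 1/(-126) = -1/126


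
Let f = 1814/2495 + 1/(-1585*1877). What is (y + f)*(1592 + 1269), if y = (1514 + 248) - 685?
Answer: 4577419627860182/1484547455 ≈ 3.0834e+6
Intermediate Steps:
f = 1079345827/1484547455 (f = 1814*(1/2495) - 1/1585*1/1877 = 1814/2495 - 1/2975045 = 1079345827/1484547455 ≈ 0.72705)
y = 1077 (y = 1762 - 685 = 1077)
(y + f)*(1592 + 1269) = (1077 + 1079345827/1484547455)*(1592 + 1269) = (1599936954862/1484547455)*2861 = 4577419627860182/1484547455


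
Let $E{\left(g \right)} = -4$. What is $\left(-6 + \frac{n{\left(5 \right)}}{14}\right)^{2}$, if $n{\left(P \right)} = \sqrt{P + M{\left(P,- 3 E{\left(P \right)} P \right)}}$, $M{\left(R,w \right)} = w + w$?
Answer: $\frac{7181}{196} - \frac{30 \sqrt{5}}{7} \approx 27.055$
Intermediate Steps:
$M{\left(R,w \right)} = 2 w$
$n{\left(P \right)} = 5 \sqrt{P}$ ($n{\left(P \right)} = \sqrt{P + 2 \left(-3\right) \left(-4\right) P} = \sqrt{P + 2 \cdot 12 P} = \sqrt{P + 24 P} = \sqrt{25 P} = 5 \sqrt{P}$)
$\left(-6 + \frac{n{\left(5 \right)}}{14}\right)^{2} = \left(-6 + \frac{5 \sqrt{5}}{14}\right)^{2}$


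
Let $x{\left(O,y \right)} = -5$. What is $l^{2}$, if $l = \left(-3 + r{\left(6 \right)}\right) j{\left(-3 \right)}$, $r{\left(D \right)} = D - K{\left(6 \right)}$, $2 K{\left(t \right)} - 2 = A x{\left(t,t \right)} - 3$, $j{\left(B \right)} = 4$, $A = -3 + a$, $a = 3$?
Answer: $196$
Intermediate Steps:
$A = 0$ ($A = -3 + 3 = 0$)
$K{\left(t \right)} = - \frac{1}{2}$ ($K{\left(t \right)} = 1 + \frac{0 \left(-5\right) - 3}{2} = 1 + \frac{0 - 3}{2} = 1 + \frac{1}{2} \left(-3\right) = 1 - \frac{3}{2} = - \frac{1}{2}$)
$r{\left(D \right)} = \frac{1}{2} + D$ ($r{\left(D \right)} = D - - \frac{1}{2} = D + \frac{1}{2} = \frac{1}{2} + D$)
$l = 14$ ($l = \left(-3 + \left(\frac{1}{2} + 6\right)\right) 4 = \left(-3 + \frac{13}{2}\right) 4 = \frac{7}{2} \cdot 4 = 14$)
$l^{2} = 14^{2} = 196$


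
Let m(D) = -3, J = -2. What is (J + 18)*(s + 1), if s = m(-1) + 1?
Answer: -16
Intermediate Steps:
s = -2 (s = -3 + 1 = -2)
(J + 18)*(s + 1) = (-2 + 18)*(-2 + 1) = 16*(-1) = -16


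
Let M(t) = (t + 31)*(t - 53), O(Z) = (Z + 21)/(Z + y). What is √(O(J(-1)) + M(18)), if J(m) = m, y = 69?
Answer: 5*I*√19822/17 ≈ 41.409*I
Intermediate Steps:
O(Z) = (21 + Z)/(69 + Z) (O(Z) = (Z + 21)/(Z + 69) = (21 + Z)/(69 + Z))
M(t) = (-53 + t)*(31 + t) (M(t) = (31 + t)*(-53 + t) = (-53 + t)*(31 + t))
√(O(J(-1)) + M(18)) = √((21 - 1)/(69 - 1) + (-1643 + 18² - 22*18)) = √(20/68 + (-1643 + 324 - 396)) = √((1/68)*20 - 1715) = √(5/17 - 1715) = √(-29150/17) = 5*I*√19822/17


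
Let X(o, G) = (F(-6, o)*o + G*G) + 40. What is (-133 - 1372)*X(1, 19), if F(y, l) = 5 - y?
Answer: -620060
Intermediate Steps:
X(o, G) = 40 + G² + 11*o (X(o, G) = ((5 - 1*(-6))*o + G*G) + 40 = ((5 + 6)*o + G²) + 40 = (11*o + G²) + 40 = (G² + 11*o) + 40 = 40 + G² + 11*o)
(-133 - 1372)*X(1, 19) = (-133 - 1372)*(40 + 19² + 11*1) = -1505*(40 + 361 + 11) = -1505*412 = -620060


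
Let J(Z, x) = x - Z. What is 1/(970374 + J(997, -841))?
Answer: 1/968536 ≈ 1.0325e-6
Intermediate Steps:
1/(970374 + J(997, -841)) = 1/(970374 + (-841 - 1*997)) = 1/(970374 + (-841 - 997)) = 1/(970374 - 1838) = 1/968536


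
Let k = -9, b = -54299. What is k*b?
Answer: 488691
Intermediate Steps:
k*b = -9*(-54299) = 488691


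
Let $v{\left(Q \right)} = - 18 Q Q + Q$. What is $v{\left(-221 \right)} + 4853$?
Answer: $-874506$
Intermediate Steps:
$v{\left(Q \right)} = Q - 18 Q^{2}$ ($v{\left(Q \right)} = - 18 Q^{2} + Q = Q - 18 Q^{2}$)
$v{\left(-221 \right)} + 4853 = - 221 \left(1 - -3978\right) + 4853 = - 221 \left(1 + 3978\right) + 4853 = \left(-221\right) 3979 + 4853 = -879359 + 4853 = -874506$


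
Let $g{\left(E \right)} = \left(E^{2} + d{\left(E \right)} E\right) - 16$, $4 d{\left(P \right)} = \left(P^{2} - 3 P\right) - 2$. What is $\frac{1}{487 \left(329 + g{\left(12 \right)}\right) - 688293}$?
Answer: $- \frac{1}{310868} \approx -3.2168 \cdot 10^{-6}$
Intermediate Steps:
$d{\left(P \right)} = - \frac{1}{2} - \frac{3 P}{4} + \frac{P^{2}}{4}$ ($d{\left(P \right)} = \frac{\left(P^{2} - 3 P\right) - 2}{4} = \frac{-2 + P^{2} - 3 P}{4} = - \frac{1}{2} - \frac{3 P}{4} + \frac{P^{2}}{4}$)
$g{\left(E \right)} = -16 + E^{2} + E \left(- \frac{1}{2} - \frac{3 E}{4} + \frac{E^{2}}{4}\right)$ ($g{\left(E \right)} = \left(E^{2} + \left(- \frac{1}{2} - \frac{3 E}{4} + \frac{E^{2}}{4}\right) E\right) - 16 = \left(E^{2} + E \left(- \frac{1}{2} - \frac{3 E}{4} + \frac{E^{2}}{4}\right)\right) - 16 = -16 + E^{2} + E \left(- \frac{1}{2} - \frac{3 E}{4} + \frac{E^{2}}{4}\right)$)
$\frac{1}{487 \left(329 + g{\left(12 \right)}\right) - 688293} = \frac{1}{487 \left(329 + \left(-16 - 6 + \frac{12^{2}}{4} + \frac{12^{3}}{4}\right)\right) - 688293} = \frac{1}{487 \left(329 + \left(-16 - 6 + \frac{1}{4} \cdot 144 + \frac{1}{4} \cdot 1728\right)\right) - 688293} = \frac{1}{487 \left(329 + \left(-16 - 6 + 36 + 432\right)\right) - 688293} = \frac{1}{487 \left(329 + 446\right) - 688293} = \frac{1}{487 \cdot 775 - 688293} = \frac{1}{377425 - 688293} = \frac{1}{-310868} = - \frac{1}{310868}$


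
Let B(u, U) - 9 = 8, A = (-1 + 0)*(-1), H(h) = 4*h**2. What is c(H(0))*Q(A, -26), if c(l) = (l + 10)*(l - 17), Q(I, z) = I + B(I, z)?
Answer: -3060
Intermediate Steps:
A = 1 (A = -1*(-1) = 1)
B(u, U) = 17 (B(u, U) = 9 + 8 = 17)
Q(I, z) = 17 + I (Q(I, z) = I + 17 = 17 + I)
c(l) = (-17 + l)*(10 + l) (c(l) = (10 + l)*(-17 + l) = (-17 + l)*(10 + l))
c(H(0))*Q(A, -26) = (-170 + (4*0**2)**2 - 28*0**2)*(17 + 1) = (-170 + (4*0)**2 - 28*0)*18 = (-170 + 0**2 - 7*0)*18 = (-170 + 0 + 0)*18 = -170*18 = -3060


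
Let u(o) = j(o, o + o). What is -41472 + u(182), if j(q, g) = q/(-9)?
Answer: -373430/9 ≈ -41492.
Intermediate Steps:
j(q, g) = -q/9 (j(q, g) = q*(-⅑) = -q/9)
u(o) = -o/9
-41472 + u(182) = -41472 - ⅑*182 = -41472 - 182/9 = -373430/9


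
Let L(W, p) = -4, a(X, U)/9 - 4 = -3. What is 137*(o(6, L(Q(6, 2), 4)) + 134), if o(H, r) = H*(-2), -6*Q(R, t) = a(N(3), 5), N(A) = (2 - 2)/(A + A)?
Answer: 16714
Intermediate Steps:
N(A) = 0 (N(A) = 0/((2*A)) = 0*(1/(2*A)) = 0)
a(X, U) = 9 (a(X, U) = 36 + 9*(-3) = 36 - 27 = 9)
Q(R, t) = -3/2 (Q(R, t) = -⅙*9 = -3/2)
o(H, r) = -2*H
137*(o(6, L(Q(6, 2), 4)) + 134) = 137*(-2*6 + 134) = 137*(-12 + 134) = 137*122 = 16714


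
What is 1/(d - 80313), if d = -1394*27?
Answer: -1/117951 ≈ -8.4781e-6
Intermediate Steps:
d = -37638
1/(d - 80313) = 1/(-37638 - 80313) = 1/(-117951) = -1/117951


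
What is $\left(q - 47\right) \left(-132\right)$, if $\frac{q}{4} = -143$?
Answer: $81708$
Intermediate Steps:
$q = -572$ ($q = 4 \left(-143\right) = -572$)
$\left(q - 47\right) \left(-132\right) = \left(-572 - 47\right) \left(-132\right) = \left(-619\right) \left(-132\right) = 81708$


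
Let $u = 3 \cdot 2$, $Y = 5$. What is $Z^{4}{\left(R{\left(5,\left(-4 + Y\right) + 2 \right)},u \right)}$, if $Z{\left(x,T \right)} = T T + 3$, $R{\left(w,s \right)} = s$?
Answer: $2313441$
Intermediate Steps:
$u = 6$
$Z{\left(x,T \right)} = 3 + T^{2}$ ($Z{\left(x,T \right)} = T^{2} + 3 = 3 + T^{2}$)
$Z^{4}{\left(R{\left(5,\left(-4 + Y\right) + 2 \right)},u \right)} = \left(3 + 6^{2}\right)^{4} = \left(3 + 36\right)^{4} = 39^{4} = 2313441$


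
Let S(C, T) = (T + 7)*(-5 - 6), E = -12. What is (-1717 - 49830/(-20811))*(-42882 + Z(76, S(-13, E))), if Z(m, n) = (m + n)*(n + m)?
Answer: 305931206899/6937 ≈ 4.4101e+7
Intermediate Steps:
S(C, T) = -77 - 11*T (S(C, T) = (7 + T)*(-11) = -77 - 11*T)
Z(m, n) = (m + n)**2 (Z(m, n) = (m + n)*(m + n) = (m + n)**2)
(-1717 - 49830/(-20811))*(-42882 + Z(76, S(-13, E))) = (-1717 - 49830/(-20811))*(-42882 + (76 + (-77 - 11*(-12)))**2) = (-1717 - 49830*(-1/20811))*(-42882 + (76 + (-77 + 132))**2) = (-1717 + 16610/6937)*(-42882 + (76 + 55)**2) = -11894219*(-42882 + 131**2)/6937 = -11894219*(-42882 + 17161)/6937 = -11894219/6937*(-25721) = 305931206899/6937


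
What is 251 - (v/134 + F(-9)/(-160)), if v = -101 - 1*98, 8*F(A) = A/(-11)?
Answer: 238184923/943360 ≈ 252.49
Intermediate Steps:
F(A) = -A/88 (F(A) = (A/(-11))/8 = (A*(-1/11))/8 = (-A/11)/8 = -A/88)
v = -199 (v = -101 - 98 = -199)
251 - (v/134 + F(-9)/(-160)) = 251 - (-199/134 - 1/88*(-9)/(-160)) = 251 - (-199*1/134 + (9/88)*(-1/160)) = 251 - (-199/134 - 9/14080) = 251 - 1*(-1401563/943360) = 251 + 1401563/943360 = 238184923/943360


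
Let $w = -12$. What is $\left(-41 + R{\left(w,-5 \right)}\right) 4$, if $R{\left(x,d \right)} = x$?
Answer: $-212$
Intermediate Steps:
$\left(-41 + R{\left(w,-5 \right)}\right) 4 = \left(-41 - 12\right) 4 = \left(-53\right) 4 = -212$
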